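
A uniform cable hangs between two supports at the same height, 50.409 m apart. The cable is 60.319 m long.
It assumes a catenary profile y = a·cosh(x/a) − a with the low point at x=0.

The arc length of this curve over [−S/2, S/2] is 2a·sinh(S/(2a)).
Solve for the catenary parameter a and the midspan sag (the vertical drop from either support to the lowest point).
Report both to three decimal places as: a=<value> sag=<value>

a=23.863 sag=14.595

seed: a₀ = √(S³/(24(L−S))) = √(50.409³/(24·9.910)) = 23.207036
iter 1: u=1.086071  f(a)=+6.012e-01  f'(a)=-9.591e-01  a ← 23.207036 − (+6.012e-01/-9.591e-01) = 23.833807
iter 2: u=1.057510  f(a)=+2.521e-02  f'(a)=-8.802e-01  a ← 23.833807 − (+2.521e-02/-8.802e-01) = 23.862453
iter 3: u=1.056241  f(a)=+4.866e-05  f'(a)=-8.768e-01  a ← 23.862453 − (+4.866e-05/-8.768e-01) = 23.862509
iter 4: u=1.056238  f(a)=+1.820e-10  f'(a)=-8.768e-01  a ← 23.862509 − (+1.820e-10/-8.768e-01) = 23.862509
iter 5: u=1.056238  f(a)=-7.105e-15  f'(a)=-8.768e-01  a ← 23.862509 − (-7.105e-15/-8.768e-01) = 23.862509
converged: |Δa| < 1e-12 after 5 iterations
sag = a·(cosh(S/(2a)) − 1) = 23.862509·(cosh(1.056238) − 1) = 14.595452
T_max/T_min = cosh(S/(2a)) = 1.611648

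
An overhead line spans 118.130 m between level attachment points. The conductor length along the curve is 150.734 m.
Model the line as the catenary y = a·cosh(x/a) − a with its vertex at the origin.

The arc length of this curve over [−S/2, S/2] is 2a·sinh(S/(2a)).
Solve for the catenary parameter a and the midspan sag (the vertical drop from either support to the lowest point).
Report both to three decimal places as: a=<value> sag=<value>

a=47.689 sag=41.498

seed: a₀ = √(S³/(24(L−S))) = √(118.130³/(24·32.604)) = 45.898579
iter 1: u=1.286859  f(a)=+2.809e+00  f'(a)=-1.670e+00  a ← 45.898579 − (+2.809e+00/-1.670e+00) = 47.580028
iter 2: u=1.241382  f(a)=+1.617e-01  f'(a)=-1.483e+00  a ← 47.580028 − (+1.617e-01/-1.483e+00) = 47.689071
iter 3: u=1.238544  f(a)=+6.086e-04  f'(a)=-1.472e+00  a ← 47.689071 − (+6.086e-04/-1.472e+00) = 47.689485
iter 4: u=1.238533  f(a)=+8.691e-09  f'(a)=-1.472e+00  a ← 47.689485 − (+8.691e-09/-1.472e+00) = 47.689485
iter 5: u=1.238533  f(a)=+0.000e+00  f'(a)=-1.472e+00  a ← 47.689485 − (+0.000e+00/-1.472e+00) = 47.689485
converged: |Δa| < 1e-12 after 5 iterations
sag = a·(cosh(S/(2a)) − 1) = 47.689485·(cosh(1.238533) − 1) = 41.498360
T_max/T_min = cosh(S/(2a)) = 1.870178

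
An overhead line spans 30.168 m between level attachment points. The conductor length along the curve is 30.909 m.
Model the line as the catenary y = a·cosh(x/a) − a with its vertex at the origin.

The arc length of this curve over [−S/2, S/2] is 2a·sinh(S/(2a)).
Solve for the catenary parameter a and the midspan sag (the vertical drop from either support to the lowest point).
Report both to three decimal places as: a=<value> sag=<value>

seed: a₀ = √(S³/(24(L−S))) = √(30.168³/(24·0.741)) = 39.292083
iter 1: u=0.383894  f(a)=+5.479e-03  f'(a)=-3.828e-02  a ← 39.292083 − (+5.479e-03/-3.828e-02) = 39.435238
iter 2: u=0.382501  f(a)=+3.009e-05  f'(a)=-3.786e-02  a ← 39.435238 − (+3.009e-05/-3.786e-02) = 39.436033
iter 3: u=0.382493  f(a)=+9.185e-10  f'(a)=-3.785e-02  a ← 39.436033 − (+9.185e-10/-3.785e-02) = 39.436033
iter 4: u=0.382493  f(a)=+0.000e+00  f'(a)=-3.785e-02  a ← 39.436033 − (+0.000e+00/-3.785e-02) = 39.436033
converged: |Δa| < 1e-12 after 4 iterations
sag = a·(cosh(S/(2a)) − 1) = 39.436033·(cosh(0.382493) − 1) = 2.920103
T_max/T_min = cosh(S/(2a)) = 1.074047

a=39.436 sag=2.920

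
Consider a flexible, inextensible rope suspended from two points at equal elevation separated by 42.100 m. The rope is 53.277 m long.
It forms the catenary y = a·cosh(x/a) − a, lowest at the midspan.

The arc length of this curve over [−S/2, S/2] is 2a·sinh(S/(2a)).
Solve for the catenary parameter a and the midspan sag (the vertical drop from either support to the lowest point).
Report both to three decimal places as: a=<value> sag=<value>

a=17.306 sag=14.461

seed: a₀ = √(S³/(24(L−S))) = √(42.100³/(24·11.177)) = 16.678420
iter 1: u=1.262110  f(a)=+9.247e-01  f'(a)=-1.566e+00  a ← 16.678420 − (+9.247e-01/-1.566e+00) = 17.268806
iter 2: u=1.218961  f(a)=+5.137e-02  f'(a)=-1.397e+00  a ← 17.268806 − (+5.137e-02/-1.397e+00) = 17.305586
iter 3: u=1.216370  f(a)=+1.792e-04  f'(a)=-1.387e+00  a ← 17.305586 − (+1.792e-04/-1.387e+00) = 17.305715
iter 4: u=1.216361  f(a)=+2.196e-09  f'(a)=-1.387e+00  a ← 17.305715 − (+2.196e-09/-1.387e+00) = 17.305715
iter 5: u=1.216361  f(a)=+7.105e-15  f'(a)=-1.387e+00  a ← 17.305715 − (+7.105e-15/-1.387e+00) = 17.305715
converged: |Δa| < 1e-12 after 5 iterations
sag = a·(cosh(S/(2a)) − 1) = 17.305715·(cosh(1.216361) − 1) = 14.460579
T_max/T_min = cosh(S/(2a)) = 1.835596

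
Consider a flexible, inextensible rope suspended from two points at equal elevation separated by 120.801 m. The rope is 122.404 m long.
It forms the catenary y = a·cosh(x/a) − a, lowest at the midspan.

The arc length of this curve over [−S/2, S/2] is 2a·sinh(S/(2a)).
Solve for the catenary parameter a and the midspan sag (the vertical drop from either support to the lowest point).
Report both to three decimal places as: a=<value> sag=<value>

a=214.484 sag=8.561

seed: a₀ = √(S³/(24(L−S))) = √(120.801³/(24·1.603)) = 214.058961
iter 1: u=0.282168  f(a)=+6.394e-03  f'(a)=-1.510e-02  a ← 214.058961 − (+6.394e-03/-1.510e-02) = 214.482464
iter 2: u=0.281610  f(a)=+1.902e-05  f'(a)=-1.501e-02  a ← 214.482464 − (+1.902e-05/-1.501e-02) = 214.483732
iter 3: u=0.281609  f(a)=+1.695e-10  f'(a)=-1.501e-02  a ← 214.483732 − (+1.695e-10/-1.501e-02) = 214.483732
iter 4: u=0.281609  f(a)=+1.421e-14  f'(a)=-1.501e-02  a ← 214.483732 − (+1.421e-14/-1.501e-02) = 214.483732
converged: |Δa| < 1e-12 after 4 iterations
sag = a·(cosh(S/(2a)) − 1) = 214.483732·(cosh(0.281609) − 1) = 8.561008
T_max/T_min = cosh(S/(2a)) = 1.039914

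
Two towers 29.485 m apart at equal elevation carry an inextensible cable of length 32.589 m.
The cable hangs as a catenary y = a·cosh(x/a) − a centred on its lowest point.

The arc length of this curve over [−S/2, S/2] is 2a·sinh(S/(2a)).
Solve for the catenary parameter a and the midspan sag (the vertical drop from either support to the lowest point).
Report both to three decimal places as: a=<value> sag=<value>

a=18.836 sag=6.070

seed: a₀ = √(S³/(24(L−S))) = √(29.485³/(24·3.104)) = 18.549629
iter 1: u=0.794760  f(a)=+9.952e-02  f'(a)=-3.563e-01  a ← 18.549629 − (+9.952e-02/-3.563e-01) = 18.828946
iter 2: u=0.782970  f(a)=+2.292e-03  f'(a)=-3.400e-01  a ← 18.828946 − (+2.292e-03/-3.400e-01) = 18.835687
iter 3: u=0.782690  f(a)=+1.280e-06  f'(a)=-3.397e-01  a ← 18.835687 − (+1.280e-06/-3.397e-01) = 18.835691
iter 4: u=0.782690  f(a)=+3.979e-13  f'(a)=-3.397e-01  a ← 18.835691 − (+3.979e-13/-3.397e-01) = 18.835691
converged: |Δa| < 1e-12 after 4 iterations
sag = a·(cosh(S/(2a)) − 1) = 18.835691·(cosh(0.782690) − 1) = 6.070011
T_max/T_min = cosh(S/(2a)) = 1.322261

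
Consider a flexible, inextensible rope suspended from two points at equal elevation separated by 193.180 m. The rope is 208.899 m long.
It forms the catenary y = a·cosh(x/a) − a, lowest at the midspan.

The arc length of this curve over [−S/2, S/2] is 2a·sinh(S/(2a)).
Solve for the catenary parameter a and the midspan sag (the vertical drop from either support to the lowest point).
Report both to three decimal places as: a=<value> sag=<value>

seed: a₀ = √(S³/(24(L−S))) = √(193.180³/(24·15.719)) = 138.237275
iter 1: u=0.698726  f(a)=+3.882e-01  f'(a)=-2.387e-01  a ← 138.237275 − (+3.882e-01/-2.387e-01) = 139.863480
iter 2: u=0.690602  f(a)=+6.957e-03  f'(a)=-2.302e-01  a ← 139.863480 − (+6.957e-03/-2.302e-01) = 139.893695
iter 3: u=0.690453  f(a)=+2.324e-06  f'(a)=-2.301e-01  a ← 139.893695 − (+2.324e-06/-2.301e-01) = 139.893705
iter 4: u=0.690453  f(a)=+2.558e-13  f'(a)=-2.301e-01  a ← 139.893705 − (+2.558e-13/-2.301e-01) = 139.893705
converged: |Δa| < 1e-12 after 4 iterations
sag = a·(cosh(S/(2a)) − 1) = 139.893705·(cosh(0.690453) − 1) = 34.691365
T_max/T_min = cosh(S/(2a)) = 1.247984

a=139.894 sag=34.691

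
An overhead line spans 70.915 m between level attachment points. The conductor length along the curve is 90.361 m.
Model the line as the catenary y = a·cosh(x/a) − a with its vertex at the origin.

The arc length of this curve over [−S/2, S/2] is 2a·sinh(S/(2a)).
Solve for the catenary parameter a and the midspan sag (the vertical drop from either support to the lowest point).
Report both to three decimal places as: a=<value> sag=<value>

seed: a₀ = √(S³/(24(L−S))) = √(70.915³/(24·19.446)) = 27.643078
iter 1: u=1.282690  f(a)=+1.664e+00  f'(a)=-1.652e+00  a ← 27.643078 − (+1.664e+00/-1.652e+00) = 28.649976
iter 2: u=1.237610  f(a)=+9.523e-02  f'(a)=-1.468e+00  a ← 28.649976 − (+9.523e-02/-1.468e+00) = 28.714837
iter 3: u=1.234815  f(a)=+3.539e-04  f'(a)=-1.457e+00  a ← 28.714837 − (+3.539e-04/-1.457e+00) = 28.715080
iter 4: u=1.234804  f(a)=+4.926e-09  f'(a)=-1.457e+00  a ← 28.715080 − (+4.926e-09/-1.457e+00) = 28.715080
iter 5: u=1.234804  f(a)=-1.421e-14  f'(a)=-1.457e+00  a ← 28.715080 − (-1.421e-14/-1.457e+00) = 28.715080
converged: |Δa| < 1e-12 after 5 iterations
sag = a·(cosh(S/(2a)) − 1) = 28.715080·(cosh(1.234804) − 1) = 24.818399
T_max/T_min = cosh(S/(2a)) = 1.864298

a=28.715 sag=24.818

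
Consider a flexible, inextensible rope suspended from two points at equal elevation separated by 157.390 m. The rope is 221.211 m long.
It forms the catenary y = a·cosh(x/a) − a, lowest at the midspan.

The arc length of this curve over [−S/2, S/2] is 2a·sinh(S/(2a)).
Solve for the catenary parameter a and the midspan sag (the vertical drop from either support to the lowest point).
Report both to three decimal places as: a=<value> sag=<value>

seed: a₀ = √(S³/(24(L−S))) = √(157.390³/(24·63.821)) = 50.451988
iter 1: u=1.559800  f(a)=+8.229e+00  f'(a)=-3.201e+00  a ← 50.451988 − (+8.229e+00/-3.201e+00) = 53.022378
iter 2: u=1.484185  f(a)=+6.707e-01  f'(a)=-2.699e+00  a ← 53.022378 − (+6.707e-01/-2.699e+00) = 53.270869
iter 3: u=1.477261  f(a)=+5.329e-03  f'(a)=-2.656e+00  a ← 53.270869 − (+5.329e-03/-2.656e+00) = 53.272875
iter 4: u=1.477206  f(a)=+3.423e-07  f'(a)=-2.656e+00  a ← 53.272875 − (+3.423e-07/-2.656e+00) = 53.272875
iter 5: u=1.477206  f(a)=+0.000e+00  f'(a)=-2.656e+00  a ← 53.272875 − (+0.000e+00/-2.656e+00) = 53.272875
converged: |Δa| < 1e-12 after 5 iterations
sag = a·(cosh(S/(2a)) − 1) = 53.272875·(cosh(1.477206) − 1) = 69.493471
T_max/T_min = cosh(S/(2a)) = 2.304481

a=53.273 sag=69.493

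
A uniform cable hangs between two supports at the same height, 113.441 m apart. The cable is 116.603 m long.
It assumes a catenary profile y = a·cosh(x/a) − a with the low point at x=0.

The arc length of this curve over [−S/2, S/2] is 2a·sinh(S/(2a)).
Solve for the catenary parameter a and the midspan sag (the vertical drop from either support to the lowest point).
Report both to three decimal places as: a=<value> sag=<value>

seed: a₀ = √(S³/(24(L−S))) = √(113.441³/(24·3.162)) = 138.697463
iter 1: u=0.408951  f(a)=+2.655e-02  f'(a)=-4.636e-02  a ← 138.697463 − (+2.655e-02/-4.636e-02) = 139.270042
iter 2: u=0.407270  f(a)=+1.653e-04  f'(a)=-4.579e-02  a ← 139.270042 − (+1.653e-04/-4.579e-02) = 139.273652
iter 3: u=0.407259  f(a)=+6.497e-09  f'(a)=-4.578e-02  a ← 139.273652 − (+6.497e-09/-4.578e-02) = 139.273652
iter 4: u=0.407259  f(a)=+1.421e-14  f'(a)=-4.578e-02  a ← 139.273652 − (+1.421e-14/-4.578e-02) = 139.273652
converged: |Δa| < 1e-12 after 4 iterations
sag = a·(cosh(S/(2a)) − 1) = 139.273652·(cosh(0.407259) − 1) = 11.710503
T_max/T_min = cosh(S/(2a)) = 1.084083

a=139.274 sag=11.711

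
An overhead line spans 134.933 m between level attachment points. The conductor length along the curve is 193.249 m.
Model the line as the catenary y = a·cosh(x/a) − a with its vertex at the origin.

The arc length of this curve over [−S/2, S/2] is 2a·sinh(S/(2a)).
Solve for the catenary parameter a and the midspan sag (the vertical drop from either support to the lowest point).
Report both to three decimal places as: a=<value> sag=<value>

seed: a₀ = √(S³/(24(L−S))) = √(134.933³/(24·58.316)) = 41.896503
iter 1: u=1.610313  f(a)=+8.045e+00  f'(a)=-3.576e+00  a ← 41.896503 − (+8.045e+00/-3.576e+00) = 44.146328
iter 2: u=1.528247  f(a)=+6.935e-01  f'(a)=-2.984e+00  a ← 44.146328 − (+6.935e-01/-2.984e+00) = 44.378750
iter 3: u=1.520243  f(a)=+6.226e-03  f'(a)=-2.930e+00  a ← 44.378750 − (+6.226e-03/-2.930e+00) = 44.380875
iter 4: u=1.520171  f(a)=+5.119e-07  f'(a)=-2.930e+00  a ← 44.380875 − (+5.119e-07/-2.930e+00) = 44.380875
iter 5: u=1.520171  f(a)=+5.684e-14  f'(a)=-2.930e+00  a ← 44.380875 − (+5.684e-14/-2.930e+00) = 44.380875
converged: |Δa| < 1e-12 after 5 iterations
sag = a·(cosh(S/(2a)) − 1) = 44.380875·(cosh(1.520171) − 1) = 61.948594
T_max/T_min = cosh(S/(2a)) = 2.395840

a=44.381 sag=61.949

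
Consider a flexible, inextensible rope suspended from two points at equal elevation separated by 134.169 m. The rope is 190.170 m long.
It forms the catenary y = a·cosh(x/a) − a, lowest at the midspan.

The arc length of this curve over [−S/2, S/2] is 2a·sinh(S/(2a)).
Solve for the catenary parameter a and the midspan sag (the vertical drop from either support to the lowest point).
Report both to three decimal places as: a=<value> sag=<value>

a=44.825 sag=60.296

seed: a₀ = √(S³/(24(L−S))) = √(134.169³/(24·56.001)) = 42.391107
iter 1: u=1.582514  f(a)=+7.445e+00  f'(a)=-3.366e+00  a ← 42.391107 − (+7.445e+00/-3.366e+00) = 44.603159
iter 2: u=1.504030  f(a)=+6.225e-01  f'(a)=-2.825e+00  a ← 44.603159 − (+6.225e-01/-2.825e+00) = 44.823541
iter 3: u=1.496635  f(a)=+5.228e-03  f'(a)=-2.777e+00  a ← 44.823541 − (+5.228e-03/-2.777e+00) = 44.825423
iter 4: u=1.496573  f(a)=+3.756e-07  f'(a)=-2.777e+00  a ← 44.825423 − (+3.756e-07/-2.777e+00) = 44.825424
iter 5: u=1.496573  f(a)=+0.000e+00  f'(a)=-2.777e+00  a ← 44.825424 − (+0.000e+00/-2.777e+00) = 44.825424
converged: |Δa| < 1e-12 after 5 iterations
sag = a·(cosh(S/(2a)) − 1) = 44.825424·(cosh(1.496573) − 1) = 60.295820
T_max/T_min = cosh(S/(2a)) = 2.345125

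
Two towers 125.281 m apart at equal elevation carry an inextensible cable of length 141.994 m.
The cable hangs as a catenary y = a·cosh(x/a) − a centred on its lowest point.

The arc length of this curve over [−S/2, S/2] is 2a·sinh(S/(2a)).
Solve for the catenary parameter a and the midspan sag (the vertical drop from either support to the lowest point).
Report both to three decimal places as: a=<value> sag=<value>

seed: a₀ = √(S³/(24(L−S))) = √(125.281³/(24·16.713)) = 70.015628
iter 1: u=0.894665  f(a)=+6.818e-01  f'(a)=-5.167e-01  a ← 70.015628 − (+6.818e-01/-5.167e-01) = 71.335013
iter 2: u=0.878117  f(a)=+1.975e-02  f'(a)=-4.872e-01  a ← 71.335013 − (+1.975e-02/-4.872e-01) = 71.375548
iter 3: u=0.877618  f(a)=+1.767e-05  f'(a)=-4.863e-01  a ← 71.375548 − (+1.767e-05/-4.863e-01) = 71.375585
iter 4: u=0.877618  f(a)=+1.415e-11  f'(a)=-4.863e-01  a ← 71.375585 − (+1.415e-11/-4.863e-01) = 71.375585
converged: |Δa| < 1e-12 after 4 iterations
sag = a·(cosh(S/(2a)) − 1) = 71.375585·(cosh(0.877618) − 1) = 29.297391
T_max/T_min = cosh(S/(2a)) = 1.410468

a=71.376 sag=29.297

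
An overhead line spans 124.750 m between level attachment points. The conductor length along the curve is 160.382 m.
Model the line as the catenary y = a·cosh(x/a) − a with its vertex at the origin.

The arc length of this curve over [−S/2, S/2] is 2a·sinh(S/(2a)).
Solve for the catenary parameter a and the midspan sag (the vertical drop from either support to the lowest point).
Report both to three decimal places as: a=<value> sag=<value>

seed: a₀ = √(S³/(24(L−S))) = √(124.750³/(24·35.632)) = 47.646951
iter 1: u=1.309108  f(a)=+3.181e+00  f'(a)=-1.768e+00  a ← 47.646951 − (+3.181e+00/-1.768e+00) = 49.445878
iter 2: u=1.261480  f(a)=+1.890e-01  f'(a)=-1.564e+00  a ← 49.445878 − (+1.890e-01/-1.564e+00) = 49.566753
iter 3: u=1.258404  f(a)=+7.607e-04  f'(a)=-1.551e+00  a ← 49.566753 − (+7.607e-04/-1.551e+00) = 49.567243
iter 4: u=1.258392  f(a)=+1.243e-08  f'(a)=-1.551e+00  a ← 49.567243 − (+1.243e-08/-1.551e+00) = 49.567243
iter 5: u=1.258392  f(a)=+0.000e+00  f'(a)=-1.551e+00  a ← 49.567243 − (+0.000e+00/-1.551e+00) = 49.567243
converged: |Δa| < 1e-12 after 5 iterations
sag = a·(cosh(S/(2a)) − 1) = 49.567243·(cosh(1.258392) − 1) = 44.706338
T_max/T_min = cosh(S/(2a)) = 1.901933

a=49.567 sag=44.706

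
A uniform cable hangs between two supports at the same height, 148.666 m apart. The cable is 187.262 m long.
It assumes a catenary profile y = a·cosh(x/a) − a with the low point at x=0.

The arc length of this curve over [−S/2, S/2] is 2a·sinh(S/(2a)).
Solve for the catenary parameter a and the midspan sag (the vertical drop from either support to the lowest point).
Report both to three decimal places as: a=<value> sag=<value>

a=61.751 sag=50.409

seed: a₀ = √(S³/(24(L−S))) = √(148.666³/(24·38.596)) = 59.558084
iter 1: u=1.248076  f(a)=+3.120e+00  f'(a)=-1.510e+00  a ← 59.558084 − (+3.120e+00/-1.510e+00) = 61.624932
iter 2: u=1.206216  f(a)=+1.698e-01  f'(a)=-1.349e+00  a ← 61.624932 − (+1.698e-01/-1.349e+00) = 61.750750
iter 3: u=1.203759  f(a)=+5.667e-04  f'(a)=-1.340e+00  a ← 61.750750 − (+5.667e-04/-1.340e+00) = 61.751173
iter 4: u=1.203750  f(a)=+6.360e-09  f'(a)=-1.340e+00  a ← 61.751173 − (+6.360e-09/-1.340e+00) = 61.751173
iter 5: u=1.203750  f(a)=+0.000e+00  f'(a)=-1.340e+00  a ← 61.751173 − (+0.000e+00/-1.340e+00) = 61.751173
converged: |Δa| < 1e-12 after 5 iterations
sag = a·(cosh(S/(2a)) − 1) = 61.751173·(cosh(1.203750) − 1) = 50.409299
T_max/T_min = cosh(S/(2a)) = 1.816329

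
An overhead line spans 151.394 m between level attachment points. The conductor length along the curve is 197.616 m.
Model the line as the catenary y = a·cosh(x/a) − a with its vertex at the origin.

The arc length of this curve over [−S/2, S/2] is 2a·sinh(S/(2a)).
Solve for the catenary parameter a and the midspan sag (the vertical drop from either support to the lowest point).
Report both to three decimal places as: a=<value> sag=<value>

seed: a₀ = √(S³/(24(L−S))) = √(151.394³/(24·46.222)) = 55.928479
iter 1: u=1.353461  f(a)=+4.423e+00  f'(a)=-1.976e+00  a ← 55.928479 − (+4.423e+00/-1.976e+00) = 58.166652
iter 2: u=1.301381  f(a)=+2.794e-01  f'(a)=-1.734e+00  a ← 58.166652 − (+2.794e-01/-1.734e+00) = 58.327788
iter 3: u=1.297786  f(a)=+1.281e-03  f'(a)=-1.718e+00  a ← 58.327788 − (+1.281e-03/-1.718e+00) = 58.328533
iter 4: u=1.297770  f(a)=+2.719e-08  f'(a)=-1.718e+00  a ← 58.328533 − (+2.719e-08/-1.718e+00) = 58.328533
iter 5: u=1.297770  f(a)=+2.842e-14  f'(a)=-1.718e+00  a ← 58.328533 − (+2.842e-14/-1.718e+00) = 58.328533
converged: |Δa| < 1e-12 after 5 iterations
sag = a·(cosh(S/(2a)) − 1) = 58.328533·(cosh(1.297770) − 1) = 56.411341
T_max/T_min = cosh(S/(2a)) = 1.967131

a=58.329 sag=56.411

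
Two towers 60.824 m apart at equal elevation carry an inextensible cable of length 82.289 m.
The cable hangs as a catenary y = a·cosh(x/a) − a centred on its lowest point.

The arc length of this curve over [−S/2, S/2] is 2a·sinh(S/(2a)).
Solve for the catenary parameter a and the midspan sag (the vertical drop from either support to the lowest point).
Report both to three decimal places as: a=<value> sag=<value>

a=21.927 sag=24.696

seed: a₀ = √(S³/(24(L−S))) = √(60.824³/(24·21.465)) = 20.899765
iter 1: u=1.455136  f(a)=+2.391e+00  f'(a)=-2.523e+00  a ← 20.899765 − (+2.391e+00/-2.523e+00) = 21.847168
iter 2: u=1.392034  f(a)=+1.722e-01  f'(a)=-2.172e+00  a ← 21.847168 − (+1.722e-01/-2.172e+00) = 21.926439
iter 3: u=1.387001  f(a)=+1.046e-03  f'(a)=-2.145e+00  a ← 21.926439 − (+1.046e-03/-2.145e+00) = 21.926927
iter 4: u=1.386970  f(a)=+3.914e-08  f'(a)=-2.145e+00  a ← 21.926927 − (+3.914e-08/-2.145e+00) = 21.926927
iter 5: u=1.386970  f(a)=-2.842e-14  f'(a)=-2.145e+00  a ← 21.926927 − (-2.842e-14/-2.145e+00) = 21.926927
converged: |Δa| < 1e-12 after 5 iterations
sag = a·(cosh(S/(2a)) − 1) = 21.926927·(cosh(1.386970) − 1) = 24.695600
T_max/T_min = cosh(S/(2a)) = 2.126268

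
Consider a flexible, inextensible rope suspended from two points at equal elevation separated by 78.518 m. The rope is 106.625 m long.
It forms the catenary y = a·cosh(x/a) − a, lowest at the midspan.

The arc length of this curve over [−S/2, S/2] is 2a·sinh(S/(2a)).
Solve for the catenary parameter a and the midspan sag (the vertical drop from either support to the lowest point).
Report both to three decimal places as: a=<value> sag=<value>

a=28.122 sag=32.153

seed: a₀ = √(S³/(24(L−S))) = √(78.518³/(24·28.107)) = 26.788042
iter 1: u=1.465542  f(a)=+3.177e+00  f'(a)=-2.585e+00  a ← 26.788042 − (+3.177e+00/-2.585e+00) = 28.017162
iter 2: u=1.401248  f(a)=+2.318e-01  f'(a)=-2.221e+00  a ← 28.017162 − (+2.318e-01/-2.221e+00) = 28.121539
iter 3: u=1.396047  f(a)=+1.448e-03  f'(a)=-2.193e+00  a ← 28.121539 − (+1.448e-03/-2.193e+00) = 28.122200
iter 4: u=1.396015  f(a)=+5.727e-08  f'(a)=-2.193e+00  a ← 28.122200 − (+5.727e-08/-2.193e+00) = 28.122200
iter 5: u=1.396015  f(a)=+2.842e-14  f'(a)=-2.193e+00  a ← 28.122200 − (+2.842e-14/-2.193e+00) = 28.122200
converged: |Δa| < 1e-12 after 5 iterations
sag = a·(cosh(S/(2a)) − 1) = 28.122200·(cosh(1.396015) − 1) = 32.152843
T_max/T_min = cosh(S/(2a)) = 2.143326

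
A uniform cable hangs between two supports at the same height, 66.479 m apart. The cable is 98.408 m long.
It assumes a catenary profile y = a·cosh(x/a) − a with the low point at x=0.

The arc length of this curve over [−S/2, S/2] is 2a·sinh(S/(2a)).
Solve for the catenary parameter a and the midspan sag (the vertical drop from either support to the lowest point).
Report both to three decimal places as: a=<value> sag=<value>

seed: a₀ = √(S³/(24(L−S))) = √(66.479³/(24·31.929)) = 19.580710
iter 1: u=1.697564  f(a)=+4.929e+00  f'(a)=-4.303e+00  a ← 19.580710 − (+4.929e+00/-4.303e+00) = 20.726188
iter 2: u=1.603744  f(a)=+4.656e-01  f'(a)=-3.525e+00  a ← 20.726188 − (+4.656e-01/-3.525e+00) = 20.858275
iter 3: u=1.593588  f(a)=+5.113e-03  f'(a)=-3.448e+00  a ← 20.858275 − (+5.113e-03/-3.448e+00) = 20.859757
iter 4: u=1.593475  f(a)=+6.313e-07  f'(a)=-3.447e+00  a ← 20.859757 − (+6.313e-07/-3.447e+00) = 20.859758
iter 5: u=1.593475  f(a)=+0.000e+00  f'(a)=-3.447e+00  a ← 20.859758 − (+0.000e+00/-3.447e+00) = 20.859758
converged: |Δa| < 1e-12 after 5 iterations
sag = a·(cosh(S/(2a)) − 1) = 20.859758·(cosh(1.593475) − 1) = 32.583325
T_max/T_min = cosh(S/(2a)) = 2.562018

a=20.860 sag=32.583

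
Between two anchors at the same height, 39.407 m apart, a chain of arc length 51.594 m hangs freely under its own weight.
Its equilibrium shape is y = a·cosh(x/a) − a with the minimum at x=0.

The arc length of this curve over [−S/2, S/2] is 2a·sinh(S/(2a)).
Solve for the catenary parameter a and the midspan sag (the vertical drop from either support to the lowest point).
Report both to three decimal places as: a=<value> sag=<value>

a=15.093 sag=14.795

seed: a₀ = √(S³/(24(L−S))) = √(39.407³/(24·12.187)) = 14.464587
iter 1: u=1.362189  f(a)=+1.182e+00  f'(a)=-2.019e+00  a ← 14.464587 − (+1.182e+00/-2.019e+00) = 15.049940
iter 2: u=1.309208  f(a)=+7.553e-02  f'(a)=-1.769e+00  a ← 15.049940 − (+7.553e-02/-1.769e+00) = 15.092647
iter 3: u=1.305503  f(a)=+3.551e-04  f'(a)=-1.752e+00  a ← 15.092647 − (+3.551e-04/-1.752e+00) = 15.092850
iter 4: u=1.305486  f(a)=+7.927e-09  f'(a)=-1.752e+00  a ← 15.092850 − (+7.927e-09/-1.752e+00) = 15.092850
iter 5: u=1.305486  f(a)=+0.000e+00  f'(a)=-1.752e+00  a ← 15.092850 − (+0.000e+00/-1.752e+00) = 15.092850
converged: |Δa| < 1e-12 after 5 iterations
sag = a·(cosh(S/(2a)) − 1) = 15.092850·(cosh(1.305486) − 1) = 14.794929
T_max/T_min = cosh(S/(2a)) = 1.980261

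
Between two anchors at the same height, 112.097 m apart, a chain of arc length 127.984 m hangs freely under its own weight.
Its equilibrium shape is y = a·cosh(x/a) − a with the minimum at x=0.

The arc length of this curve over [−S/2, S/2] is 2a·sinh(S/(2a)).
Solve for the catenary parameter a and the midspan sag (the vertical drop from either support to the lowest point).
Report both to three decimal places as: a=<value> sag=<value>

a=62.033 sag=27.091

seed: a₀ = √(S³/(24(L−S))) = √(112.097³/(24·15.887)) = 60.780521
iter 1: u=0.922146  f(a)=+6.893e-01  f'(a)=-5.686e-01  a ← 60.780521 − (+6.893e-01/-5.686e-01) = 61.992844
iter 2: u=0.904112  f(a)=+2.116e-02  f'(a)=-5.342e-01  a ← 61.992844 − (+2.116e-02/-5.342e-01) = 62.032465
iter 3: u=0.903535  f(a)=+2.135e-05  f'(a)=-5.331e-01  a ← 62.032465 − (+2.135e-05/-5.331e-01) = 62.032505
iter 4: u=0.903534  f(a)=+2.177e-11  f'(a)=-5.331e-01  a ← 62.032505 − (+2.177e-11/-5.331e-01) = 62.032505
converged: |Δa| < 1e-12 after 4 iterations
sag = a·(cosh(S/(2a)) − 1) = 62.032505·(cosh(0.903534) − 1) = 27.091048
T_max/T_min = cosh(S/(2a)) = 1.436723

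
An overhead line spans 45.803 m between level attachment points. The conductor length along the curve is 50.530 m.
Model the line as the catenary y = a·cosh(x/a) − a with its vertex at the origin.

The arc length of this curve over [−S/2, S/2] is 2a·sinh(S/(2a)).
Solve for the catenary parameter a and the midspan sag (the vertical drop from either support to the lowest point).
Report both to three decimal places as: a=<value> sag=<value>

seed: a₀ = √(S³/(24(L−S))) = √(45.803³/(24·4.727)) = 29.103315
iter 1: u=0.786903  f(a)=+1.485e-01  f'(a)=-3.454e-01  a ← 29.103315 − (+1.485e-01/-3.454e-01) = 29.533324
iter 2: u=0.775446  f(a)=+3.356e-03  f'(a)=-3.300e-01  a ← 29.533324 − (+3.356e-03/-3.300e-01) = 29.543495
iter 3: u=0.775179  f(a)=+1.801e-06  f'(a)=-3.296e-01  a ← 29.543495 − (+1.801e-06/-3.296e-01) = 29.543500
iter 4: u=0.775179  f(a)=+5.258e-13  f'(a)=-3.296e-01  a ← 29.543500 − (+5.258e-13/-3.296e-01) = 29.543500
converged: |Δa| < 1e-12 after 4 iterations
sag = a·(cosh(S/(2a)) − 1) = 29.543500·(cosh(0.775179) − 1) = 9.329866
T_max/T_min = cosh(S/(2a)) = 1.315801

a=29.544 sag=9.330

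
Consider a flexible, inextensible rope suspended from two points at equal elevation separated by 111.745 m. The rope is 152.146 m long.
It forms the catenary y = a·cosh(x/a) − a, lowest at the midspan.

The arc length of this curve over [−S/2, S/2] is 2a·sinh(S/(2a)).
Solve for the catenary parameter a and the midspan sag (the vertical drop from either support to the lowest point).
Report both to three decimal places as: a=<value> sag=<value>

a=39.842 sag=46.033

seed: a₀ = √(S³/(24(L−S))) = √(111.745³/(24·40.401)) = 37.935033
iter 1: u=1.472847  f(a)=+4.615e+00  f'(a)=-2.629e+00  a ← 37.935033 − (+4.615e+00/-2.629e+00) = 39.690355
iter 2: u=1.407710  f(a)=+3.397e-01  f'(a)=-2.255e+00  a ← 39.690355 − (+3.397e-01/-2.255e+00) = 39.840965
iter 3: u=1.402388  f(a)=+2.163e-03  f'(a)=-2.227e+00  a ← 39.840965 − (+2.163e-03/-2.227e+00) = 39.841937
iter 4: u=1.402354  f(a)=+8.894e-08  f'(a)=-2.226e+00  a ← 39.841937 − (+8.894e-08/-2.226e+00) = 39.841937
iter 5: u=1.402354  f(a)=+0.000e+00  f'(a)=-2.226e+00  a ← 39.841937 − (+0.000e+00/-2.226e+00) = 39.841937
converged: |Δa| < 1e-12 after 5 iterations
sag = a·(cosh(S/(2a)) − 1) = 39.841937·(cosh(1.402354) − 1) = 46.032863
T_max/T_min = cosh(S/(2a)) = 2.155387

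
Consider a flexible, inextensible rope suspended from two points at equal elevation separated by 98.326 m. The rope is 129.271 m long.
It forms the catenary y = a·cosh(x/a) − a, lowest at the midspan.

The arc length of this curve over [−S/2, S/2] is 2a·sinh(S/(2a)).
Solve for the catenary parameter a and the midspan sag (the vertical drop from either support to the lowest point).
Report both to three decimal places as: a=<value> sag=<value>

a=37.357 sag=37.298

seed: a₀ = √(S³/(24(L−S))) = √(98.326³/(24·30.945)) = 35.776817
iter 1: u=1.374158  f(a)=+3.057e+00  f'(a)=-2.079e+00  a ← 35.776817 − (+3.057e+00/-2.079e+00) = 37.246761
iter 2: u=1.319927  f(a)=+1.985e-01  f'(a)=-1.817e+00  a ← 37.246761 − (+1.985e-01/-1.817e+00) = 37.355972
iter 3: u=1.316068  f(a)=+9.653e-04  f'(a)=-1.800e+00  a ← 37.355972 − (+9.653e-04/-1.800e+00) = 37.356508
iter 4: u=1.316049  f(a)=+2.308e-08  f'(a)=-1.800e+00  a ← 37.356508 − (+2.308e-08/-1.800e+00) = 37.356508
iter 5: u=1.316049  f(a)=+2.842e-14  f'(a)=-1.800e+00  a ← 37.356508 − (+2.842e-14/-1.800e+00) = 37.356508
converged: |Δa| < 1e-12 after 5 iterations
sag = a·(cosh(S/(2a)) − 1) = 37.356508·(cosh(1.316049) − 1) = 37.297739
T_max/T_min = cosh(S/(2a)) = 1.998427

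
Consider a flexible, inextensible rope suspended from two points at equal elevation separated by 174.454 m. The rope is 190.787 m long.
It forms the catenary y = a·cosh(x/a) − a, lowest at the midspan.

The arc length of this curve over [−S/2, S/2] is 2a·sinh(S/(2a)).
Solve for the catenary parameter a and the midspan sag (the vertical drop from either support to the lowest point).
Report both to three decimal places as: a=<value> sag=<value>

a=117.981 sag=33.740

seed: a₀ = √(S³/(24(L−S))) = √(174.454³/(24·16.333)) = 116.381191
iter 1: u=0.749494  f(a)=+4.649e-01  f'(a)=-2.968e-01  a ← 116.381191 − (+4.649e-01/-2.968e-01) = 117.947836
iter 2: u=0.739539  f(a)=+9.555e-03  f'(a)=-2.847e-01  a ← 117.947836 − (+9.555e-03/-2.847e-01) = 117.981397
iter 3: u=0.739328  f(a)=+4.223e-06  f'(a)=-2.844e-01  a ← 117.981397 − (+4.223e-06/-2.844e-01) = 117.981412
iter 4: u=0.739328  f(a)=+8.527e-13  f'(a)=-2.844e-01  a ← 117.981412 − (+8.527e-13/-2.844e-01) = 117.981412
converged: |Δa| < 1e-12 after 4 iterations
sag = a·(cosh(S/(2a)) − 1) = 117.981412·(cosh(0.739328) − 1) = 33.740483
T_max/T_min = cosh(S/(2a)) = 1.285981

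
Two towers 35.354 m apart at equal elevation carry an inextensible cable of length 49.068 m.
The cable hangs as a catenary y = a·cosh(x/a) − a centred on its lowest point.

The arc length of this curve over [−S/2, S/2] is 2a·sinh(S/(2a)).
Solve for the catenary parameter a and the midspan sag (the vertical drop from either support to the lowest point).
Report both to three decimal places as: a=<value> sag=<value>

seed: a₀ = √(S³/(24(L−S))) = √(35.354³/(24·13.714)) = 11.586977
iter 1: u=1.525592  f(a)=+1.687e+00  f'(a)=-2.966e+00  a ← 11.586977 − (+1.687e+00/-2.966e+00) = 12.155870
iter 2: u=1.454195  f(a)=+1.322e-01  f'(a)=-2.518e+00  a ← 12.155870 − (+1.322e-01/-2.518e+00) = 12.208387
iter 3: u=1.447939  f(a)=+9.646e-04  f'(a)=-2.481e+00  a ← 12.208387 − (+9.646e-04/-2.481e+00) = 12.208776
iter 4: u=1.447893  f(a)=+5.216e-08  f'(a)=-2.481e+00  a ← 12.208776 − (+5.216e-08/-2.481e+00) = 12.208776
iter 5: u=1.447893  f(a)=+7.105e-15  f'(a)=-2.481e+00  a ← 12.208776 − (+7.105e-15/-2.481e+00) = 12.208776
converged: |Δa| < 1e-12 after 5 iterations
sag = a·(cosh(S/(2a)) − 1) = 12.208776·(cosh(1.447893) − 1) = 15.195081
T_max/T_min = cosh(S/(2a)) = 2.244603

a=12.209 sag=15.195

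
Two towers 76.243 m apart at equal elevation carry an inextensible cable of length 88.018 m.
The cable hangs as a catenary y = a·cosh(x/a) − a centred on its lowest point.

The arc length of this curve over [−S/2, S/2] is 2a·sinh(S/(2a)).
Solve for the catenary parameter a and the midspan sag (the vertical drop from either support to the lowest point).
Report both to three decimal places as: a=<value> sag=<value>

seed: a₀ = √(S³/(24(L−S))) = √(76.243³/(24·11.775)) = 39.601705
iter 1: u=0.962623  f(a)=+5.578e-01  f'(a)=-6.516e-01  a ← 39.601705 − (+5.578e-01/-6.516e-01) = 40.457639
iter 2: u=0.942257  f(a)=+1.860e-02  f'(a)=-6.088e-01  a ← 40.457639 − (+1.860e-02/-6.088e-01) = 40.488182
iter 3: u=0.941546  f(a)=+2.225e-05  f'(a)=-6.074e-01  a ← 40.488182 − (+2.225e-05/-6.074e-01) = 40.488219
iter 4: u=0.941545  f(a)=+3.195e-11  f'(a)=-6.074e-01  a ← 40.488219 − (+3.195e-11/-6.074e-01) = 40.488219
iter 5: u=0.941545  f(a)=+0.000e+00  f'(a)=-6.074e-01  a ← 40.488219 − (+0.000e+00/-6.074e-01) = 40.488219
converged: |Δa| < 1e-12 after 5 iterations
sag = a·(cosh(S/(2a)) − 1) = 40.488219·(cosh(0.941545) − 1) = 19.312182
T_max/T_min = cosh(S/(2a)) = 1.476983

a=40.488 sag=19.312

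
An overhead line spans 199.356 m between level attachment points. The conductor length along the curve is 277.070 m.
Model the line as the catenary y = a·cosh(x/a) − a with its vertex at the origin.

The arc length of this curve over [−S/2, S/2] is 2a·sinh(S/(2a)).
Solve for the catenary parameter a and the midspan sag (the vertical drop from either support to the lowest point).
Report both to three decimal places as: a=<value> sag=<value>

a=68.690 sag=85.940

seed: a₀ = √(S³/(24(L−S))) = √(199.356³/(24·77.714)) = 65.176152
iter 1: u=1.529363  f(a)=+9.611e+00  f'(a)=-2.991e+00  a ← 65.176152 − (+9.611e+00/-2.991e+00) = 68.389393
iter 2: u=1.457507  f(a)=+7.565e-01  f'(a)=-2.537e+00  a ← 68.389393 − (+7.565e-01/-2.537e+00) = 68.687551
iter 3: u=1.451180  f(a)=+5.571e-03  f'(a)=-2.500e+00  a ← 68.687551 − (+5.571e-03/-2.500e+00) = 68.689780
iter 4: u=1.451133  f(a)=+3.071e-07  f'(a)=-2.500e+00  a ← 68.689780 − (+3.071e-07/-2.500e+00) = 68.689780
iter 5: u=1.451133  f(a)=-5.684e-14  f'(a)=-2.500e+00  a ← 68.689780 − (-5.684e-14/-2.500e+00) = 68.689780
converged: |Δa| < 1e-12 after 5 iterations
sag = a·(cosh(S/(2a)) − 1) = 68.689780·(cosh(1.451133) − 1) = 85.939558
T_max/T_min = cosh(S/(2a)) = 2.251126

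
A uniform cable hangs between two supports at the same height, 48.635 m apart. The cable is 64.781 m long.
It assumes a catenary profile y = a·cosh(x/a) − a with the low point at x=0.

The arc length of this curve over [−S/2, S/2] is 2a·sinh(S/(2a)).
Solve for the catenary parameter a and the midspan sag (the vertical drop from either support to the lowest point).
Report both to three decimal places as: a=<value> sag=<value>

a=18.030 sag=19.041

seed: a₀ = √(S³/(24(L−S))) = √(48.635³/(24·16.146)) = 17.230000
iter 1: u=1.411346  f(a)=+1.686e+00  f'(a)=-2.275e+00  a ← 17.230000 − (+1.686e+00/-2.275e+00) = 17.971291
iter 2: u=1.353130  f(a)=+1.149e-01  f'(a)=-1.975e+00  a ← 17.971291 − (+1.149e-01/-1.975e+00) = 18.029503
iter 3: u=1.348762  f(a)=+6.203e-04  f'(a)=-1.953e+00  a ← 18.029503 − (+6.203e-04/-1.953e+00) = 18.029821
iter 4: u=1.348738  f(a)=+1.828e-08  f'(a)=-1.953e+00  a ← 18.029821 − (+1.828e-08/-1.953e+00) = 18.029821
iter 5: u=1.348738  f(a)=+0.000e+00  f'(a)=-1.953e+00  a ← 18.029821 − (+0.000e+00/-1.953e+00) = 18.029821
converged: |Δa| < 1e-12 after 5 iterations
sag = a·(cosh(S/(2a)) − 1) = 18.029821·(cosh(1.348738) − 1) = 19.040638
T_max/T_min = cosh(S/(2a)) = 2.056064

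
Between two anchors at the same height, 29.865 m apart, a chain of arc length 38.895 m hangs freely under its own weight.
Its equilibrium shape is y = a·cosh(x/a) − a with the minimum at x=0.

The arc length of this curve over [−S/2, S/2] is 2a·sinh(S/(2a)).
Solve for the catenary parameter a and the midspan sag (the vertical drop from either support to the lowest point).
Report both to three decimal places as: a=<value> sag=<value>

seed: a₀ = √(S³/(24(L−S))) = √(29.865³/(24·9.030)) = 11.086495
iter 1: u=1.346909  f(a)=+8.554e-01  f'(a)=-1.944e+00  a ← 11.086495 − (+8.554e-01/-1.944e+00) = 11.526429
iter 2: u=1.295501  f(a)=+5.355e-02  f'(a)=-1.708e+00  a ← 11.526429 − (+5.355e-02/-1.708e+00) = 11.557785
iter 3: u=1.291986  f(a)=+2.409e-04  f'(a)=-1.692e+00  a ← 11.557785 − (+2.409e-04/-1.692e+00) = 11.557927
iter 4: u=1.291970  f(a)=+4.923e-09  f'(a)=-1.692e+00  a ← 11.557927 − (+4.923e-09/-1.692e+00) = 11.557927
iter 5: u=1.291970  f(a)=-7.105e-15  f'(a)=-1.692e+00  a ← 11.557927 − (-7.105e-15/-1.692e+00) = 11.557927
converged: |Δa| < 1e-12 after 5 iterations
sag = a·(cosh(S/(2a)) − 1) = 11.557927·(cosh(1.291970) − 1) = 11.064870
T_max/T_min = cosh(S/(2a)) = 1.957340

a=11.558 sag=11.065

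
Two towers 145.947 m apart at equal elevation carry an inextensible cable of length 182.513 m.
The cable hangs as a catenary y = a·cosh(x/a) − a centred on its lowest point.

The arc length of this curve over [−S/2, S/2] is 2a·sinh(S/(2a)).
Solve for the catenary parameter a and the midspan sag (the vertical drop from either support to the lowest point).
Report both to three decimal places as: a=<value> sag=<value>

seed: a₀ = √(S³/(24(L−S))) = √(145.947³/(24·36.566)) = 59.518011
iter 1: u=1.226074  f(a)=+2.849e+00  f'(a)=-1.424e+00  a ← 59.518011 − (+2.849e+00/-1.424e+00) = 61.519112
iter 2: u=1.186192  f(a)=+1.500e-01  f'(a)=-1.277e+00  a ← 61.519112 − (+1.500e-01/-1.277e+00) = 61.636533
iter 3: u=1.183933  f(a)=+4.668e-04  f'(a)=-1.269e+00  a ← 61.636533 − (+4.668e-04/-1.269e+00) = 61.636901
iter 4: u=1.183926  f(a)=+4.554e-09  f'(a)=-1.269e+00  a ← 61.636901 − (+4.554e-09/-1.269e+00) = 61.636901
iter 5: u=1.183926  f(a)=+0.000e+00  f'(a)=-1.269e+00  a ← 61.636901 − (+0.000e+00/-1.269e+00) = 61.636901
converged: |Δa| < 1e-12 after 5 iterations
sag = a·(cosh(S/(2a)) − 1) = 61.636901·(cosh(1.183926) − 1) = 48.485106
T_max/T_min = cosh(S/(2a)) = 1.786625

a=61.637 sag=48.485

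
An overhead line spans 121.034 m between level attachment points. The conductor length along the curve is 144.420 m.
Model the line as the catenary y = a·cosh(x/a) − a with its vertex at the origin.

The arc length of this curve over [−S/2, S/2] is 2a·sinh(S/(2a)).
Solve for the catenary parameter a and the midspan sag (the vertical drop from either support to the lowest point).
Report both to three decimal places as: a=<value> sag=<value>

a=57.767 sag=34.706

seed: a₀ = √(S³/(24(L−S))) = √(121.034³/(24·23.386)) = 56.205328
iter 1: u=1.076713  f(a)=+1.394e+00  f'(a)=-9.327e-01  a ← 56.205328 − (+1.394e+00/-9.327e-01) = 57.699465
iter 2: u=1.048831  f(a)=+5.750e-02  f'(a)=-8.572e-01  a ← 57.699465 − (+5.750e-02/-8.572e-01) = 57.766550
iter 3: u=1.047613  f(a)=+1.072e-04  f'(a)=-8.540e-01  a ← 57.766550 − (+1.072e-04/-8.540e-01) = 57.766676
iter 4: u=1.047611  f(a)=+3.745e-10  f'(a)=-8.540e-01  a ← 57.766676 − (+3.745e-10/-8.540e-01) = 57.766676
iter 5: u=1.047611  f(a)=+2.842e-14  f'(a)=-8.540e-01  a ← 57.766676 − (+2.842e-14/-8.540e-01) = 57.766676
converged: |Δa| < 1e-12 after 5 iterations
sag = a·(cosh(S/(2a)) − 1) = 57.766676·(cosh(1.047611) − 1) = 34.706417
T_max/T_min = cosh(S/(2a)) = 1.600803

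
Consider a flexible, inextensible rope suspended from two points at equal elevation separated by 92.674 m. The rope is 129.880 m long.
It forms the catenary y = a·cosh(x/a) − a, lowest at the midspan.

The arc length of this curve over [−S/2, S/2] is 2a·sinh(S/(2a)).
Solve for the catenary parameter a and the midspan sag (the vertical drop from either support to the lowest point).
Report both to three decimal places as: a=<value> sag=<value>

seed: a₀ = √(S³/(24(L−S))) = √(92.674³/(24·37.206)) = 29.855528
iter 1: u=1.552041  f(a)=+4.747e+00  f'(a)=-3.147e+00  a ← 29.855528 − (+4.747e+00/-3.147e+00) = 31.364027
iter 2: u=1.477393  f(a)=+3.835e-01  f'(a)=-2.657e+00  a ← 31.364027 − (+3.835e-01/-2.657e+00) = 31.508355
iter 3: u=1.470626  f(a)=+2.989e-03  f'(a)=-2.616e+00  a ← 31.508355 − (+2.989e-03/-2.616e+00) = 31.509498
iter 4: u=1.470572  f(a)=+1.847e-07  f'(a)=-2.616e+00  a ← 31.509498 − (+1.847e-07/-2.616e+00) = 31.509498
iter 5: u=1.470572  f(a)=-5.684e-14  f'(a)=-2.616e+00  a ← 31.509498 − (-5.684e-14/-2.616e+00) = 31.509498
converged: |Δa| < 1e-12 after 5 iterations
sag = a·(cosh(S/(2a)) − 1) = 31.509498·(cosh(1.470572) − 1) = 40.671193
T_max/T_min = cosh(S/(2a)) = 2.290760

a=31.509 sag=40.671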